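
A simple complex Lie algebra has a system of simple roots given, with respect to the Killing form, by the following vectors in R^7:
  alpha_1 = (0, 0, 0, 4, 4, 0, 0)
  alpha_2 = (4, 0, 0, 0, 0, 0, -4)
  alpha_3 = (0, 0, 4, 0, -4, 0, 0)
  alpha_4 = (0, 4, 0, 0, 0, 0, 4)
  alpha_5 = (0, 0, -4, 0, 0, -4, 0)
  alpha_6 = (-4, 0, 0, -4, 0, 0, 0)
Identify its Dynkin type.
Compute the Cartan integers a_ij = 2(alpha_i, alpha_j)/(alpha_j, alpha_j); the resulting 6x6 Cartan matrix is
[[2, 0, -1, 0, 0, -1], [0, 2, 0, -1, 0, -1], [-1, 0, 2, 0, -1, 0], [0, -1, 0, 2, 0, 0], [0, 0, -1, 0, 2, 0], [-1, -1, 0, 0, 0, 2]].
All simple roots have the same length, so the diagram is simply laced. The associated Dynkin diagram is a chain of 6 nodes with single edges (A_6), so the type is A_6 (the algebra sl(7)).

type A_6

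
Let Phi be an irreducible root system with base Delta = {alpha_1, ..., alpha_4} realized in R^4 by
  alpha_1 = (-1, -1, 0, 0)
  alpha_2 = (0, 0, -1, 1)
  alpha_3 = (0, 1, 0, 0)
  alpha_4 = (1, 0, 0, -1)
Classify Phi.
B_4

Compute the Cartan integers a_ij = 2(alpha_i, alpha_j)/(alpha_j, alpha_j); the resulting 4x4 Cartan matrix is
[[2, 0, -2, -1], [0, 2, 0, -1], [-1, 0, 2, 0], [-1, -1, 0, 2]].
The roots have two lengths (squared-length ratio 2:1); the short ones are alpha_{3}. The associated Dynkin diagram is a chain of 4 nodes with a double edge at one end; the terminal node there is the unique short simple root (B_4), so the type is B_4 (the algebra so(9)).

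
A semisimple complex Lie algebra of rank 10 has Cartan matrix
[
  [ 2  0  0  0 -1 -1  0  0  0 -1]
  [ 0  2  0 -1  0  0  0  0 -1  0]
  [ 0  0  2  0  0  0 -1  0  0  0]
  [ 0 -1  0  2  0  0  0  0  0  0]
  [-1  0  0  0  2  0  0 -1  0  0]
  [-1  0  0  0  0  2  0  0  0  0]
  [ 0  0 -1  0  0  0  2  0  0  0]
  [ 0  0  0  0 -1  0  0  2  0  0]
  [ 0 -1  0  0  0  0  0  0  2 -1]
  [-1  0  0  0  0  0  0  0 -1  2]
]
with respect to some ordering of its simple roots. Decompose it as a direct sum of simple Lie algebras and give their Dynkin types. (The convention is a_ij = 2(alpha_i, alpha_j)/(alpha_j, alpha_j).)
A_2 (sl(3)) ⊕ E_8

The diagram associated to this matrix has two connected components: the simple roots {alpha_3, alpha_7} form a chain of 2 nodes with single edges (A_2), and {alpha_1, alpha_2, alpha_4, alpha_5, alpha_6, alpha_8, alpha_9, alpha_10} form a chain of 7 nodes with one extra node attached to the third node from one end (E_8). A semisimple Lie algebra decomposes uniquely as the direct sum of simple ideals, one per connected component of its Dynkin diagram, so g ≅ A_2 ⊕ E_8 (dimension 8 + 248 = 256).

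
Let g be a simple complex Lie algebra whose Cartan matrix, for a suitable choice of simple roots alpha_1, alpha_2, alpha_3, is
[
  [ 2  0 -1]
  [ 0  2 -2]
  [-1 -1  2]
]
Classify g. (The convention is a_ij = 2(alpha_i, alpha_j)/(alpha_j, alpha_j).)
C_3

The matrix has rank 3 with 2's on the diagonal. Reading the off-diagonal entries as Dynkin edges (a single edge where a_ij = a_ji = -1; a double or triple edge where a_ij * a_ji = 2 or 3), the diagram is a chain of 3 nodes with a double edge at one end; the terminal node there is the unique long simple root (C_3). One simple-root ordering that puts it in standard form is (alpha_1, alpha_3, alpha_2). So the algebra is type C_3, i.e. sp(6).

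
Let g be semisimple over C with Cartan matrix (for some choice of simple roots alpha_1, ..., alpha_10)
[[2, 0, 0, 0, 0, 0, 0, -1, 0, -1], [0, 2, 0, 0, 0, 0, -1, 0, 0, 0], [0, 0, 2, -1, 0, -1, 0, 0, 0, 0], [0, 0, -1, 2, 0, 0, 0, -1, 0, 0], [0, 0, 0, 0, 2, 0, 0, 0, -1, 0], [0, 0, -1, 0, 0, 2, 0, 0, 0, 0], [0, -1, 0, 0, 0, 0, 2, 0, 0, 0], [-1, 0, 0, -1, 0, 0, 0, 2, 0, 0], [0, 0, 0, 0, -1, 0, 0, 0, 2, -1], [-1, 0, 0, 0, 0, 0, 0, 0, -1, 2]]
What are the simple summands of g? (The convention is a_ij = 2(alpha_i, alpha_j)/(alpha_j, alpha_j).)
The diagram associated to this matrix has two connected components: the simple roots {alpha_2, alpha_7} form a chain of 2 nodes with single edges (A_2), and {alpha_1, alpha_3, alpha_4, alpha_5, alpha_6, alpha_8, alpha_9, alpha_10} form a chain of 8 nodes with single edges (A_8). A semisimple Lie algebra decomposes uniquely as the direct sum of simple ideals, one per connected component of its Dynkin diagram, so g ≅ A_2 ⊕ A_8 (dimension 8 + 80 = 88).

A_2 ⊕ A_8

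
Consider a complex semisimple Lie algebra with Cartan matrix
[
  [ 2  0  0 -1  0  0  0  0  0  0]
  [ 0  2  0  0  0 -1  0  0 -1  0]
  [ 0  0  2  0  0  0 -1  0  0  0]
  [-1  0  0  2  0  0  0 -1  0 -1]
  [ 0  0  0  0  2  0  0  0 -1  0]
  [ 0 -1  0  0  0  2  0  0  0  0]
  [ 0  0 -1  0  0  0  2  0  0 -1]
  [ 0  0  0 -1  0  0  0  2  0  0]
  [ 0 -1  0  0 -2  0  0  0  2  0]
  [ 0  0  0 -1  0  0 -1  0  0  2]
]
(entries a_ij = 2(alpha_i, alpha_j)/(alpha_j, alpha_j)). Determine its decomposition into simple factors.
B_4 ⊕ D_6

The diagram associated to this matrix has two connected components: the simple roots {alpha_2, alpha_5, alpha_6, alpha_9} form a chain of 4 nodes with a double edge at one end; the terminal node there is the unique short simple root (B_4), and {alpha_1, alpha_3, alpha_4, alpha_7, alpha_8, alpha_10} form a chain of 4 nodes with a fork of two nodes at one end (D_6). A semisimple Lie algebra decomposes uniquely as the direct sum of simple ideals, one per connected component of its Dynkin diagram, so g ≅ B_4 ⊕ D_6 (dimension 36 + 66 = 102).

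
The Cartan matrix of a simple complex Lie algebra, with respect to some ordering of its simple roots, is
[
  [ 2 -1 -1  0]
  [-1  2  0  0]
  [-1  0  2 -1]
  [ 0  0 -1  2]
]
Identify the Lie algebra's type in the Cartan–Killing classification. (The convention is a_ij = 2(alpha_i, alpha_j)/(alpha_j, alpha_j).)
A_4 (sl(5))

The matrix has rank 4 with 2's on the diagonal. Reading the off-diagonal entries as Dynkin edges (a single edge where a_ij = a_ji = -1; a double or triple edge where a_ij * a_ji = 2 or 3), the diagram is a chain of 4 nodes with single edges (A_4). One simple-root ordering that puts it in standard form is (alpha_4, alpha_3, alpha_1, alpha_2). So the algebra is type A_4, i.e. sl(5).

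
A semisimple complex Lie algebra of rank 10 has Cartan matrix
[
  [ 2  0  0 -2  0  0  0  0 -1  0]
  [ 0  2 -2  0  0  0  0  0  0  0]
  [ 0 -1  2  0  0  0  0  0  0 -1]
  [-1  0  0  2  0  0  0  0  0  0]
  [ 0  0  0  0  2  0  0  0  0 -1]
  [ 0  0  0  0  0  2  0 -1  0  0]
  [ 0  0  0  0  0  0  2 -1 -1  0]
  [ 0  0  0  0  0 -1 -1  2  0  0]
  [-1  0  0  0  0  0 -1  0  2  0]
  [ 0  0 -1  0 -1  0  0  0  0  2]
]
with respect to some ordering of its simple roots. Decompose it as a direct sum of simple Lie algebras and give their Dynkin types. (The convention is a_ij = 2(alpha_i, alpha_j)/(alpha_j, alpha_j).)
B_6 + C_4

The diagram associated to this matrix has two connected components: the simple roots {alpha_1, alpha_4, alpha_6, alpha_7, alpha_8, alpha_9} form a chain of 6 nodes with a double edge at one end; the terminal node there is the unique short simple root (B_6), and {alpha_2, alpha_3, alpha_5, alpha_10} form a chain of 4 nodes with a double edge at one end; the terminal node there is the unique long simple root (C_4). A semisimple Lie algebra decomposes uniquely as the direct sum of simple ideals, one per connected component of its Dynkin diagram, so g ≅ B_6 ⊕ C_4 (dimension 78 + 36 = 114).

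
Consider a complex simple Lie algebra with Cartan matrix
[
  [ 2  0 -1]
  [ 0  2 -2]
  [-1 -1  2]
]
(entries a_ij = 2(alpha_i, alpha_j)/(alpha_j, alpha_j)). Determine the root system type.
type C_3

The matrix has rank 3 with 2's on the diagonal. Reading the off-diagonal entries as Dynkin edges (a single edge where a_ij = a_ji = -1; a double or triple edge where a_ij * a_ji = 2 or 3), the diagram is a chain of 3 nodes with a double edge at one end; the terminal node there is the unique long simple root (C_3). One simple-root ordering that puts it in standard form is (alpha_1, alpha_3, alpha_2). So the algebra is type C_3, i.e. sp(6).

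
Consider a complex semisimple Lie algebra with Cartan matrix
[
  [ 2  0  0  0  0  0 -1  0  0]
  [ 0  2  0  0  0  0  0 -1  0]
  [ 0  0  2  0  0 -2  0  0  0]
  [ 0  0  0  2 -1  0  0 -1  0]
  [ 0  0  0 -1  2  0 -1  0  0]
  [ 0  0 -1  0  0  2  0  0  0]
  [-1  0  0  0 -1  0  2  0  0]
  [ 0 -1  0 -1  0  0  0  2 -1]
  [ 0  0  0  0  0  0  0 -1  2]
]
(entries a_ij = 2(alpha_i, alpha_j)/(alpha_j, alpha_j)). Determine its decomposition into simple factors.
The diagram associated to this matrix has two connected components: the simple roots {alpha_3, alpha_6} form a chain of 2 nodes with a double edge at one end; the terminal node there is the unique short simple root (B_2), and {alpha_1, alpha_2, alpha_4, alpha_5, alpha_7, alpha_8, alpha_9} form a chain of 5 nodes with a fork of two nodes at one end (D_7). A semisimple Lie algebra decomposes uniquely as the direct sum of simple ideals, one per connected component of its Dynkin diagram, so g ≅ B_2 ⊕ D_7 (dimension 10 + 91 = 101).

B_2 (so(5)) + D_7 (so(14))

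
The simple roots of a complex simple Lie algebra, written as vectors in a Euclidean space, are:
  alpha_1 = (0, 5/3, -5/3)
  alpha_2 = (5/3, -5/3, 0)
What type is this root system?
Compute the Cartan integers a_ij = 2(alpha_i, alpha_j)/(alpha_j, alpha_j); the resulting 2x2 Cartan matrix is
[[2, -1], [-1, 2]].
All simple roots have the same length, so the diagram is simply laced. The associated Dynkin diagram is a chain of 2 nodes with single edges (A_2), so the type is A_2 (the algebra sl(3)).

A_2 (sl(3))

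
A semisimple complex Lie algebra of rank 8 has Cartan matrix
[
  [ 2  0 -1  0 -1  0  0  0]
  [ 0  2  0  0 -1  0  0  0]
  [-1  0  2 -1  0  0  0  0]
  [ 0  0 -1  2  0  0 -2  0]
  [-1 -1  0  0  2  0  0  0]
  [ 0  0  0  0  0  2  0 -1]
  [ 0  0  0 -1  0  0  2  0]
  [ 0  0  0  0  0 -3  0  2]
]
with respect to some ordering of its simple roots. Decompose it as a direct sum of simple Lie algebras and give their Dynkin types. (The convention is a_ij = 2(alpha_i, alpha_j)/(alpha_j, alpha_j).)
The diagram associated to this matrix has two connected components: the simple roots {alpha_1, alpha_2, alpha_3, alpha_4, alpha_5, alpha_7} form a chain of 6 nodes with a double edge at one end; the terminal node there is the unique short simple root (B_6), and {alpha_6, alpha_8} form two nodes joined by a triple edge (G_2). A semisimple Lie algebra decomposes uniquely as the direct sum of simple ideals, one per connected component of its Dynkin diagram, so g ≅ B_6 ⊕ G_2 (dimension 78 + 14 = 92).

B_6 ⊕ G_2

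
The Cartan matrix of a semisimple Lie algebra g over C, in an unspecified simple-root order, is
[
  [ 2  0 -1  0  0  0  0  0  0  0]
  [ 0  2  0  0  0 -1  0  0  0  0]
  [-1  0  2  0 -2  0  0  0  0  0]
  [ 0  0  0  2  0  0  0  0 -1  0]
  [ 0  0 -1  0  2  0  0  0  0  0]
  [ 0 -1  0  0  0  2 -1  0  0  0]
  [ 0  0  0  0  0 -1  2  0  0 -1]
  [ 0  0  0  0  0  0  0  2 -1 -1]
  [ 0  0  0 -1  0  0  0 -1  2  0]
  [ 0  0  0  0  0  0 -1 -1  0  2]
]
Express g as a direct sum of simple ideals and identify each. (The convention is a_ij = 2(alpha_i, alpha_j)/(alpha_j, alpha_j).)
A_7 ⊕ B_3

The diagram associated to this matrix has two connected components: the simple roots {alpha_2, alpha_4, alpha_6, alpha_7, alpha_8, alpha_9, alpha_10} form a chain of 7 nodes with single edges (A_7), and {alpha_1, alpha_3, alpha_5} form a chain of 3 nodes with a double edge at one end; the terminal node there is the unique short simple root (B_3). A semisimple Lie algebra decomposes uniquely as the direct sum of simple ideals, one per connected component of its Dynkin diagram, so g ≅ A_7 ⊕ B_3 (dimension 63 + 21 = 84).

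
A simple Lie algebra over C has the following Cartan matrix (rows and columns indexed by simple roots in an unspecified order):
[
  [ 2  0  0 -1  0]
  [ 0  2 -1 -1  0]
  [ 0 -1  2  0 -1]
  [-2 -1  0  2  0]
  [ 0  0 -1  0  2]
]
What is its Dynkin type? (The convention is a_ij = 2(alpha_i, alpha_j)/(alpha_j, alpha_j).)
The matrix has rank 5 with 2's on the diagonal. Reading the off-diagonal entries as Dynkin edges (a single edge where a_ij = a_ji = -1; a double or triple edge where a_ij * a_ji = 2 or 3), the diagram is a chain of 5 nodes with a double edge at one end; the terminal node there is the unique short simple root (B_5). One simple-root ordering that puts it in standard form is (alpha_5, alpha_3, alpha_2, alpha_4, alpha_1). So the algebra is type B_5, i.e. so(11).

B5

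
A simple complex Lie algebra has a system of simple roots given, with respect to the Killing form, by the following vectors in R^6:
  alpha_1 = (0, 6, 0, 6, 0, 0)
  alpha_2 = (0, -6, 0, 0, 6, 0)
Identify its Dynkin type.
A_2

Compute the Cartan integers a_ij = 2(alpha_i, alpha_j)/(alpha_j, alpha_j); the resulting 2x2 Cartan matrix is
[[2, -1], [-1, 2]].
All simple roots have the same length, so the diagram is simply laced. The associated Dynkin diagram is a chain of 2 nodes with single edges (A_2), so the type is A_2 (the algebra sl(3)).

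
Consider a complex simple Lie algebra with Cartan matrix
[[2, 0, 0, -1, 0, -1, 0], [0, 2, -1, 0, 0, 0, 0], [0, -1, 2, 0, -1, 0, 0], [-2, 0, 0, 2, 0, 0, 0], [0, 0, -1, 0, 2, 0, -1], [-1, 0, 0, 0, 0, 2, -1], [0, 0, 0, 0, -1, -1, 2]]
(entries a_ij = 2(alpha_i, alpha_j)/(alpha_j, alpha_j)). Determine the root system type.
C_7 (sp(14))

The matrix has rank 7 with 2's on the diagonal. Reading the off-diagonal entries as Dynkin edges (a single edge where a_ij = a_ji = -1; a double or triple edge where a_ij * a_ji = 2 or 3), the diagram is a chain of 7 nodes with a double edge at one end; the terminal node there is the unique long simple root (C_7). One simple-root ordering that puts it in standard form is (alpha_2, alpha_3, alpha_5, alpha_7, alpha_6, alpha_1, alpha_4). So the algebra is type C_7, i.e. sp(14).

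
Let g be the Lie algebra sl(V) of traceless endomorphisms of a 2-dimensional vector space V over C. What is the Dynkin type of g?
A_1

This is sl(2), which has dimension 2^2 - 1 = 3 and rank 2 - 1 = 1 (a Cartan subalgebra is the diagonal traceless matrices). In the classification of classical Lie algebras, the special linear algebra sl(n+1) has type A_n; here n = 1, so the Dynkin diagram is a chain of 1 nodes with single edges (A_1). Hence the type is A_1.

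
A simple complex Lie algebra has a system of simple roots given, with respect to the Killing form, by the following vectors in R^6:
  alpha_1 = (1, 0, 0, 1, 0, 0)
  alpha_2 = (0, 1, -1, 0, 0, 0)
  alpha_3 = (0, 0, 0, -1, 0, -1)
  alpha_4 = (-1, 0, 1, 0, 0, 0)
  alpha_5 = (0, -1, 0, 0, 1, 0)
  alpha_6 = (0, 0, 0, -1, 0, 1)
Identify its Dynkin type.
D_6 (so(12))

Compute the Cartan integers a_ij = 2(alpha_i, alpha_j)/(alpha_j, alpha_j); the resulting 6x6 Cartan matrix is
[[2, 0, -1, -1, 0, -1], [0, 2, 0, -1, -1, 0], [-1, 0, 2, 0, 0, 0], [-1, -1, 0, 2, 0, 0], [0, -1, 0, 0, 2, 0], [-1, 0, 0, 0, 0, 2]].
All simple roots have the same length, so the diagram is simply laced. The associated Dynkin diagram is a chain of 4 nodes with a fork of two nodes at one end (D_6), so the type is D_6 (the algebra so(12)).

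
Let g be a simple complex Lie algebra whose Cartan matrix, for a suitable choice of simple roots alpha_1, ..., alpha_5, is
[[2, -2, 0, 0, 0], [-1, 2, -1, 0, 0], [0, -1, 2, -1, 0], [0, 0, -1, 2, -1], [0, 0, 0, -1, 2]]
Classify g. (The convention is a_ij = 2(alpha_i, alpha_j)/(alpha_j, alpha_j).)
The matrix has rank 5 with 2's on the diagonal. Reading the off-diagonal entries as Dynkin edges (a single edge where a_ij = a_ji = -1; a double or triple edge where a_ij * a_ji = 2 or 3), the diagram is a chain of 5 nodes with a double edge at one end; the terminal node there is the unique long simple root (C_5). One simple-root ordering that puts it in standard form is (alpha_5, alpha_4, alpha_3, alpha_2, alpha_1). So the algebra is type C_5, i.e. sp(10).

type C_5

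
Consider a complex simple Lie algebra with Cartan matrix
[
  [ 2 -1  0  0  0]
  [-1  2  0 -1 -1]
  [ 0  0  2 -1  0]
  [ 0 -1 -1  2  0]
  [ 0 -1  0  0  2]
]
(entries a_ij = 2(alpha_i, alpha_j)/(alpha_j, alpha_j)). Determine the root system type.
The matrix has rank 5 with 2's on the diagonal. Reading the off-diagonal entries as Dynkin edges (a single edge where a_ij = a_ji = -1; a double or triple edge where a_ij * a_ji = 2 or 3), the diagram is a chain of 3 nodes with a fork of two nodes at one end (D_5). One simple-root ordering that puts it in standard form is (alpha_3, alpha_4, alpha_2, alpha_5, alpha_1). So the algebra is type D_5, i.e. so(10).

D_5 (so(10))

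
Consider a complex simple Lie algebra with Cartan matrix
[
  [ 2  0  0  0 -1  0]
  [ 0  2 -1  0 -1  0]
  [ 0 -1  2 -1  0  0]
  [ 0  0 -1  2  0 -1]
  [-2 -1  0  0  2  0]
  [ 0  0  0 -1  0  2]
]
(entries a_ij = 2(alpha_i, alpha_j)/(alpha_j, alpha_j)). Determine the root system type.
type B_6

The matrix has rank 6 with 2's on the diagonal. Reading the off-diagonal entries as Dynkin edges (a single edge where a_ij = a_ji = -1; a double or triple edge where a_ij * a_ji = 2 or 3), the diagram is a chain of 6 nodes with a double edge at one end; the terminal node there is the unique short simple root (B_6). One simple-root ordering that puts it in standard form is (alpha_6, alpha_4, alpha_3, alpha_2, alpha_5, alpha_1). So the algebra is type B_6, i.e. so(13).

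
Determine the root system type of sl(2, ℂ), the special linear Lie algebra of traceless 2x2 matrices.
A_1

This is sl(2), which has dimension 2^2 - 1 = 3 and rank 2 - 1 = 1 (a Cartan subalgebra is the diagonal traceless matrices). In the classification of classical Lie algebras, the special linear algebra sl(n+1) has type A_n; here n = 1, so the Dynkin diagram is a chain of 1 nodes with single edges (A_1). Hence the type is A_1.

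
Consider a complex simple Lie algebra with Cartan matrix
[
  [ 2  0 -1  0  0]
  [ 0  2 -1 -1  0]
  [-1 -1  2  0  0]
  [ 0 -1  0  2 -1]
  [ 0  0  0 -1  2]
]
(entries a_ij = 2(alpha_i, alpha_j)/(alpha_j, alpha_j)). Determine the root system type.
The matrix has rank 5 with 2's on the diagonal. Reading the off-diagonal entries as Dynkin edges (a single edge where a_ij = a_ji = -1; a double or triple edge where a_ij * a_ji = 2 or 3), the diagram is a chain of 5 nodes with single edges (A_5). One simple-root ordering that puts it in standard form is (alpha_1, alpha_3, alpha_2, alpha_4, alpha_5). So the algebra is type A_5, i.e. sl(6).

A_5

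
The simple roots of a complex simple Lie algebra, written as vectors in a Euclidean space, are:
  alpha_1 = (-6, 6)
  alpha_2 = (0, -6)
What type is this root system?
Compute the Cartan integers a_ij = 2(alpha_i, alpha_j)/(alpha_j, alpha_j); the resulting 2x2 Cartan matrix is
[[2, -2], [-1, 2]].
The roots have two lengths (squared-length ratio 2:1); the short ones are alpha_{2}. The associated Dynkin diagram is a chain of 2 nodes with a double edge at one end; the terminal node there is the unique short simple root (B_2), so the type is B_2 (the algebra so(5)).

type B_2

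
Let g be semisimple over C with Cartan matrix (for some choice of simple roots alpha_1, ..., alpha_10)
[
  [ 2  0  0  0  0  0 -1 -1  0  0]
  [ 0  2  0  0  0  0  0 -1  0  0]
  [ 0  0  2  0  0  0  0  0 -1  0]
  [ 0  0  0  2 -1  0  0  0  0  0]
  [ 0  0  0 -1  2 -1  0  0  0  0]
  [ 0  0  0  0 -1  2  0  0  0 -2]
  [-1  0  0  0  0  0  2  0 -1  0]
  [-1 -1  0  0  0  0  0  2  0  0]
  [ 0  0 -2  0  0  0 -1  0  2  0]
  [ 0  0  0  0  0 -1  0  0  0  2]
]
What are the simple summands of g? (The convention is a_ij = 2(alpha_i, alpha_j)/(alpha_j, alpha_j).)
B_4 ⊕ B_6

The diagram associated to this matrix has two connected components: the simple roots {alpha_4, alpha_5, alpha_6, alpha_10} form a chain of 4 nodes with a double edge at one end; the terminal node there is the unique short simple root (B_4), and {alpha_1, alpha_2, alpha_3, alpha_7, alpha_8, alpha_9} form a chain of 6 nodes with a double edge at one end; the terminal node there is the unique short simple root (B_6). A semisimple Lie algebra decomposes uniquely as the direct sum of simple ideals, one per connected component of its Dynkin diagram, so g ≅ B_4 ⊕ B_6 (dimension 36 + 78 = 114).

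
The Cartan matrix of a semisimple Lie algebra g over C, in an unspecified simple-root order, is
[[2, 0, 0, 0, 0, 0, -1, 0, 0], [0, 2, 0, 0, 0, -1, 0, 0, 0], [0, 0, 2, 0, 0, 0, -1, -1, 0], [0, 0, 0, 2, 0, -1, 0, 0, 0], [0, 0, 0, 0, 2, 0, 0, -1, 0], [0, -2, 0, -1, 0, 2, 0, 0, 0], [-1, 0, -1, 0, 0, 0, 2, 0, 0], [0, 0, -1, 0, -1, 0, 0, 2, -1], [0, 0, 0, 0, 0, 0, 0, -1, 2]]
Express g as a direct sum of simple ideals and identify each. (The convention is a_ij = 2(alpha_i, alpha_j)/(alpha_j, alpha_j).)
B_3 ⊕ D_6

The diagram associated to this matrix has two connected components: the simple roots {alpha_2, alpha_4, alpha_6} form a chain of 3 nodes with a double edge at one end; the terminal node there is the unique short simple root (B_3), and {alpha_1, alpha_3, alpha_5, alpha_7, alpha_8, alpha_9} form a chain of 4 nodes with a fork of two nodes at one end (D_6). A semisimple Lie algebra decomposes uniquely as the direct sum of simple ideals, one per connected component of its Dynkin diagram, so g ≅ B_3 ⊕ D_6 (dimension 21 + 66 = 87).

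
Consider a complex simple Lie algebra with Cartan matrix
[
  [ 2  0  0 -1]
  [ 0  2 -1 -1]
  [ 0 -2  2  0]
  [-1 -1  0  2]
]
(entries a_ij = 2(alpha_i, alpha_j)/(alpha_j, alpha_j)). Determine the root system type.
The matrix has rank 4 with 2's on the diagonal. Reading the off-diagonal entries as Dynkin edges (a single edge where a_ij = a_ji = -1; a double or triple edge where a_ij * a_ji = 2 or 3), the diagram is a chain of 4 nodes with a double edge at one end; the terminal node there is the unique long simple root (C_4). One simple-root ordering that puts it in standard form is (alpha_1, alpha_4, alpha_2, alpha_3). So the algebra is type C_4, i.e. sp(8).

C4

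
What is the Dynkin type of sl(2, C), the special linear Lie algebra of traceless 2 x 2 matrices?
This is sl(2), which has dimension 2^2 - 1 = 3 and rank 2 - 1 = 1 (a Cartan subalgebra is the diagonal traceless matrices). In the classification of classical Lie algebras, the special linear algebra sl(n+1) has type A_n; here n = 1, so the Dynkin diagram is a chain of 1 nodes with single edges (A_1). Hence the type is A_1.

A1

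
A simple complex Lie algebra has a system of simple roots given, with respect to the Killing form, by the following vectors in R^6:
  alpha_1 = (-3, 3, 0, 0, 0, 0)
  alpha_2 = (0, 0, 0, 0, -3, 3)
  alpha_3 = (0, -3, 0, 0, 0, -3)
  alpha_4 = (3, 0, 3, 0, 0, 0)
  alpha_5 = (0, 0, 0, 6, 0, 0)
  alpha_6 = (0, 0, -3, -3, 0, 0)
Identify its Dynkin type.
Compute the Cartan integers a_ij = 2(alpha_i, alpha_j)/(alpha_j, alpha_j); the resulting 6x6 Cartan matrix is
[[2, 0, -1, -1, 0, 0], [0, 2, -1, 0, 0, 0], [-1, -1, 2, 0, 0, 0], [-1, 0, 0, 2, 0, -1], [0, 0, 0, 0, 2, -2], [0, 0, 0, -1, -1, 2]].
The roots have two lengths (squared-length ratio 2:1); the short ones are alpha_{1,2,3,4,6}. The associated Dynkin diagram is a chain of 6 nodes with a double edge at one end; the terminal node there is the unique long simple root (C_6), so the type is C_6 (the algebra sp(12)).

C_6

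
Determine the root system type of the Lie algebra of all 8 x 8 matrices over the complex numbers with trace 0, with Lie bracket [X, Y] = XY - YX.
This is sl(8), which has dimension 8^2 - 1 = 63 and rank 8 - 1 = 7 (a Cartan subalgebra is the diagonal traceless matrices). In the classification of classical Lie algebras, the special linear algebra sl(n+1) has type A_n; here n = 7, so the Dynkin diagram is a chain of 7 nodes with single edges (A_7). Hence the type is A_7.

A_7 (sl(8))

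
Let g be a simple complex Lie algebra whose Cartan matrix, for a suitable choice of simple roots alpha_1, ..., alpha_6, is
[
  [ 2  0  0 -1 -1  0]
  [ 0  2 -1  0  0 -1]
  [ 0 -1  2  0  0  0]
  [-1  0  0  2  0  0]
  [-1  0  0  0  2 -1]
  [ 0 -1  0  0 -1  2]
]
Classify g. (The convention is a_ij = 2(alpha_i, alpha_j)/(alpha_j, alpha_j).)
type A_6

The matrix has rank 6 with 2's on the diagonal. Reading the off-diagonal entries as Dynkin edges (a single edge where a_ij = a_ji = -1; a double or triple edge where a_ij * a_ji = 2 or 3), the diagram is a chain of 6 nodes with single edges (A_6). One simple-root ordering that puts it in standard form is (alpha_4, alpha_1, alpha_5, alpha_6, alpha_2, alpha_3). So the algebra is type A_6, i.e. sl(7).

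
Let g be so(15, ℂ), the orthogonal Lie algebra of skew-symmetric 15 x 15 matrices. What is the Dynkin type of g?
type B_7

This is so(15) with 15 odd, which has dimension 15(15-1)/2 = 105 and rank (15-1)/2 = 7. In the classification of classical Lie algebras, the orthogonal algebra so(2n+1) in an odd number of variables has type B_n; here n = 7, so the Dynkin diagram is a chain of 7 nodes with a double edge at one end; the terminal node there is the unique short simple root (B_7). Hence the type is B_7.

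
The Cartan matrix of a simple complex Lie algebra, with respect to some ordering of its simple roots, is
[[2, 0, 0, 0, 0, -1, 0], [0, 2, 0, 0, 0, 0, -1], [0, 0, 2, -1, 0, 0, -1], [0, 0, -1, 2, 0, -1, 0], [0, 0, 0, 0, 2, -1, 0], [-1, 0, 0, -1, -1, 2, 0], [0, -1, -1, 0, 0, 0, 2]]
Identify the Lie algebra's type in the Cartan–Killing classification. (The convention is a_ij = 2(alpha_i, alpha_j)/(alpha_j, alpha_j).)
The matrix has rank 7 with 2's on the diagonal. Reading the off-diagonal entries as Dynkin edges (a single edge where a_ij = a_ji = -1; a double or triple edge where a_ij * a_ji = 2 or 3), the diagram is a chain of 5 nodes with a fork of two nodes at one end (D_7). One simple-root ordering that puts it in standard form is (alpha_2, alpha_7, alpha_3, alpha_4, alpha_6, alpha_5, alpha_1). So the algebra is type D_7, i.e. so(14).

D_7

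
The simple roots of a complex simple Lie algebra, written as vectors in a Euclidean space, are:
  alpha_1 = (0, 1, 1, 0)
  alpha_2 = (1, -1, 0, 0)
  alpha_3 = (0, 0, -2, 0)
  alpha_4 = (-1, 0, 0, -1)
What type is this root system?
C_4 (sp(8))

Compute the Cartan integers a_ij = 2(alpha_i, alpha_j)/(alpha_j, alpha_j); the resulting 4x4 Cartan matrix is
[[2, -1, -1, 0], [-1, 2, 0, -1], [-2, 0, 2, 0], [0, -1, 0, 2]].
The roots have two lengths (squared-length ratio 2:1); the short ones are alpha_{1,2,4}. The associated Dynkin diagram is a chain of 4 nodes with a double edge at one end; the terminal node there is the unique long simple root (C_4), so the type is C_4 (the algebra sp(8)).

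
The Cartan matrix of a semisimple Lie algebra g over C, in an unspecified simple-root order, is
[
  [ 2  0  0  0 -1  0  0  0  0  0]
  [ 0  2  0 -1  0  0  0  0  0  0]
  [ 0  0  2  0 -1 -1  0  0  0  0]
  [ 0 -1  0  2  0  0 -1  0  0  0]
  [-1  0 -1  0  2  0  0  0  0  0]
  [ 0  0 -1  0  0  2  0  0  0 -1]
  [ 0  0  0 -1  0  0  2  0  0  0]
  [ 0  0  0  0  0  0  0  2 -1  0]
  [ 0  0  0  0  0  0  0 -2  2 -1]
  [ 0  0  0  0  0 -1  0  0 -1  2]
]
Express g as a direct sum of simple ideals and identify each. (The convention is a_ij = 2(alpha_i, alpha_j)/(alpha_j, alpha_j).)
A_3 (sl(4)) ⊕ B_7 (so(15))

The diagram associated to this matrix has two connected components: the simple roots {alpha_2, alpha_4, alpha_7} form a chain of 3 nodes with single edges (A_3), and {alpha_1, alpha_3, alpha_5, alpha_6, alpha_8, alpha_9, alpha_10} form a chain of 7 nodes with a double edge at one end; the terminal node there is the unique short simple root (B_7). A semisimple Lie algebra decomposes uniquely as the direct sum of simple ideals, one per connected component of its Dynkin diagram, so g ≅ A_3 ⊕ B_7 (dimension 15 + 105 = 120).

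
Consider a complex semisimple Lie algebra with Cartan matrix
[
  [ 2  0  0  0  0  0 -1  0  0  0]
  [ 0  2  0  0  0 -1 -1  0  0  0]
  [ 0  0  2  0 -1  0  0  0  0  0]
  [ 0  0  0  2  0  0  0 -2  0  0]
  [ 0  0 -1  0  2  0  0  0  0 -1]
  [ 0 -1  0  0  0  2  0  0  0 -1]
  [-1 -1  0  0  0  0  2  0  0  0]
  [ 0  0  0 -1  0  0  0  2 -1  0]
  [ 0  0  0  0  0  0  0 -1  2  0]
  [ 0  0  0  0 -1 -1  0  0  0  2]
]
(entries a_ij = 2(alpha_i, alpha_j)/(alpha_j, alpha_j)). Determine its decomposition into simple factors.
The diagram associated to this matrix has two connected components: the simple roots {alpha_1, alpha_2, alpha_3, alpha_5, alpha_6, alpha_7, alpha_10} form a chain of 7 nodes with single edges (A_7), and {alpha_4, alpha_8, alpha_9} form a chain of 3 nodes with a double edge at one end; the terminal node there is the unique long simple root (C_3). A semisimple Lie algebra decomposes uniquely as the direct sum of simple ideals, one per connected component of its Dynkin diagram, so g ≅ A_7 ⊕ C_3 (dimension 63 + 21 = 84).

A_7 ⊕ C_3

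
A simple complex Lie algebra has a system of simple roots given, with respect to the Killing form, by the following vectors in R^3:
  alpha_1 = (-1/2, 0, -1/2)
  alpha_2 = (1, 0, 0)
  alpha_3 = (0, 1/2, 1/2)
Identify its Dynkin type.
type C_3

Compute the Cartan integers a_ij = 2(alpha_i, alpha_j)/(alpha_j, alpha_j); the resulting 3x3 Cartan matrix is
[[2, -1, -1], [-2, 2, 0], [-1, 0, 2]].
The roots have two lengths (squared-length ratio 2:1); the short ones are alpha_{1,3}. The associated Dynkin diagram is a chain of 3 nodes with a double edge at one end; the terminal node there is the unique long simple root (C_3), so the type is C_3 (the algebra sp(6)).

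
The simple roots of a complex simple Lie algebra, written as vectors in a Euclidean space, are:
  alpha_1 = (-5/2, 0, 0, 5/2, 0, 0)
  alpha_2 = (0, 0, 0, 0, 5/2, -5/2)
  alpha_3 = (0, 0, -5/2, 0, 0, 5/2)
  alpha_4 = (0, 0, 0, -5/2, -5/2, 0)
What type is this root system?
Compute the Cartan integers a_ij = 2(alpha_i, alpha_j)/(alpha_j, alpha_j); the resulting 4x4 Cartan matrix is
[[2, 0, 0, -1], [0, 2, -1, -1], [0, -1, 2, 0], [-1, -1, 0, 2]].
All simple roots have the same length, so the diagram is simply laced. The associated Dynkin diagram is a chain of 4 nodes with single edges (A_4), so the type is A_4 (the algebra sl(5)).

A_4 (sl(5))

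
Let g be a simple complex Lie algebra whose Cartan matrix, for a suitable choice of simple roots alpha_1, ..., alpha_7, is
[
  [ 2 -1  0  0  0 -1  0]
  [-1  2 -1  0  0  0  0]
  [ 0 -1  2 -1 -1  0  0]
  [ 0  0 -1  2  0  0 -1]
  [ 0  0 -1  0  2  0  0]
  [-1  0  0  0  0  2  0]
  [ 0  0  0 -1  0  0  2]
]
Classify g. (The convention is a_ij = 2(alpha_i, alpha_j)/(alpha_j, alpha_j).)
The matrix has rank 7 with 2's on the diagonal. Reading the off-diagonal entries as Dynkin edges (a single edge where a_ij = a_ji = -1; a double or triple edge where a_ij * a_ji = 2 or 3), the diagram is a chain of 6 nodes with one extra node attached to the third node from one end (E_7). One simple-root ordering that puts it in standard form is (alpha_7, alpha_5, alpha_4, alpha_3, alpha_2, alpha_1, alpha_6). So the algebra is type E_7.

E7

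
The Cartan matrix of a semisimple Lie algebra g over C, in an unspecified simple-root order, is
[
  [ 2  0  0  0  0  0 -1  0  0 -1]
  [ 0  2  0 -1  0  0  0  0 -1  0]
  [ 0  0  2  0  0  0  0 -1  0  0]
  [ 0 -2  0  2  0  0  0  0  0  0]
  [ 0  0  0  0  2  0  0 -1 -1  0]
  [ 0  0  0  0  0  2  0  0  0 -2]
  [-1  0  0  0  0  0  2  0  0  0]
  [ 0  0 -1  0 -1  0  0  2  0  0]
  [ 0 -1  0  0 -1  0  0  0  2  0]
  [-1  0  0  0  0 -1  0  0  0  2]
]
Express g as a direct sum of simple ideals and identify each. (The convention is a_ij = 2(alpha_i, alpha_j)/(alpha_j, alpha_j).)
C4 ⊕ C6

The diagram associated to this matrix has two connected components: the simple roots {alpha_1, alpha_6, alpha_7, alpha_10} form a chain of 4 nodes with a double edge at one end; the terminal node there is the unique long simple root (C_4), and {alpha_2, alpha_3, alpha_4, alpha_5, alpha_8, alpha_9} form a chain of 6 nodes with a double edge at one end; the terminal node there is the unique long simple root (C_6). A semisimple Lie algebra decomposes uniquely as the direct sum of simple ideals, one per connected component of its Dynkin diagram, so g ≅ C_4 ⊕ C_6 (dimension 36 + 78 = 114).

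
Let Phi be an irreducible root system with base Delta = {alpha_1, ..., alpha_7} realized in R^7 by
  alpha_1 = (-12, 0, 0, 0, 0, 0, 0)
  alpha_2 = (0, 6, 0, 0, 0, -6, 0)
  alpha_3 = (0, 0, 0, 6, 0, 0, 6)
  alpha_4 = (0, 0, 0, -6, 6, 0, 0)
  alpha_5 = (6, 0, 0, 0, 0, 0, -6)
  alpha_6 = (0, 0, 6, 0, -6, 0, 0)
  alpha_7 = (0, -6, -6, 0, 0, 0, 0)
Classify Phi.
Compute the Cartan integers a_ij = 2(alpha_i, alpha_j)/(alpha_j, alpha_j); the resulting 7x7 Cartan matrix is
[[2, 0, 0, 0, -2, 0, 0], [0, 2, 0, 0, 0, 0, -1], [0, 0, 2, -1, -1, 0, 0], [0, 0, -1, 2, 0, -1, 0], [-1, 0, -1, 0, 2, 0, 0], [0, 0, 0, -1, 0, 2, -1], [0, -1, 0, 0, 0, -1, 2]].
The roots have two lengths (squared-length ratio 2:1); the short ones are alpha_{2,3,4,5,6,7}. The associated Dynkin diagram is a chain of 7 nodes with a double edge at one end; the terminal node there is the unique long simple root (C_7), so the type is C_7 (the algebra sp(14)).

C_7 (sp(14))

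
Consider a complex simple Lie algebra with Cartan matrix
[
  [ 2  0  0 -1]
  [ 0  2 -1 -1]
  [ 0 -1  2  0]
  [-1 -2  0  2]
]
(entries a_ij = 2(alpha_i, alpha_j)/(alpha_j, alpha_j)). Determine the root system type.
F_4

The matrix has rank 4 with 2's on the diagonal. Reading the off-diagonal entries as Dynkin edges (a single edge where a_ij = a_ji = -1; a double or triple edge where a_ij * a_ji = 2 or 3), the diagram is a chain of 4 nodes with a double edge between the middle two (F_4). One simple-root ordering that puts it in standard form is (alpha_1, alpha_4, alpha_2, alpha_3). So the algebra is type F_4.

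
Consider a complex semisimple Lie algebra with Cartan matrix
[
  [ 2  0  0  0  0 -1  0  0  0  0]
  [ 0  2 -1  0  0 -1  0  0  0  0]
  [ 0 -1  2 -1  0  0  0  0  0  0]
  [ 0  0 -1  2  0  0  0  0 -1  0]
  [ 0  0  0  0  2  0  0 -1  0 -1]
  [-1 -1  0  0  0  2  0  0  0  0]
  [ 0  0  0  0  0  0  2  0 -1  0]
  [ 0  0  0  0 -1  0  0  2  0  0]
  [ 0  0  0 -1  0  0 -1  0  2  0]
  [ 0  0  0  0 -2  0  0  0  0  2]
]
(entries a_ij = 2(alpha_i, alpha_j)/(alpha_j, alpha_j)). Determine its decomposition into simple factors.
The diagram associated to this matrix has two connected components: the simple roots {alpha_1, alpha_2, alpha_3, alpha_4, alpha_6, alpha_7, alpha_9} form a chain of 7 nodes with single edges (A_7), and {alpha_5, alpha_8, alpha_10} form a chain of 3 nodes with a double edge at one end; the terminal node there is the unique long simple root (C_3). A semisimple Lie algebra decomposes uniquely as the direct sum of simple ideals, one per connected component of its Dynkin diagram, so g ≅ A_7 ⊕ C_3 (dimension 63 + 21 = 84).

A_7 + C_3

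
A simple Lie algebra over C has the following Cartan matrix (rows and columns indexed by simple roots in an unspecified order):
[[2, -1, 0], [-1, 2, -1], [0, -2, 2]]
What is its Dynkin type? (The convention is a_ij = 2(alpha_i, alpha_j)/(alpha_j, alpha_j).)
C3

The matrix has rank 3 with 2's on the diagonal. Reading the off-diagonal entries as Dynkin edges (a single edge where a_ij = a_ji = -1; a double or triple edge where a_ij * a_ji = 2 or 3), the diagram is a chain of 3 nodes with a double edge at one end; the terminal node there is the unique long simple root (C_3). One simple-root ordering that puts it in standard form is (alpha_1, alpha_2, alpha_3). So the algebra is type C_3, i.e. sp(6).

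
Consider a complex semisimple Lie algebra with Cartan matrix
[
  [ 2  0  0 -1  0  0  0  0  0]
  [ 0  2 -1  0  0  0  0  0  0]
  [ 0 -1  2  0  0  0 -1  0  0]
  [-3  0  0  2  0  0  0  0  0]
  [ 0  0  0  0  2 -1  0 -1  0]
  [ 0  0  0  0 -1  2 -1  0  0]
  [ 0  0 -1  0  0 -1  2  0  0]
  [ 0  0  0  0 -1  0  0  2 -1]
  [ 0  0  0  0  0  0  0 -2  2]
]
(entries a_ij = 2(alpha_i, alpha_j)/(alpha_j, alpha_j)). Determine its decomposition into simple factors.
C_7 (sp(14)) + G_2

The diagram associated to this matrix has two connected components: the simple roots {alpha_2, alpha_3, alpha_5, alpha_6, alpha_7, alpha_8, alpha_9} form a chain of 7 nodes with a double edge at one end; the terminal node there is the unique long simple root (C_7), and {alpha_1, alpha_4} form two nodes joined by a triple edge (G_2). A semisimple Lie algebra decomposes uniquely as the direct sum of simple ideals, one per connected component of its Dynkin diagram, so g ≅ C_7 ⊕ G_2 (dimension 105 + 14 = 119).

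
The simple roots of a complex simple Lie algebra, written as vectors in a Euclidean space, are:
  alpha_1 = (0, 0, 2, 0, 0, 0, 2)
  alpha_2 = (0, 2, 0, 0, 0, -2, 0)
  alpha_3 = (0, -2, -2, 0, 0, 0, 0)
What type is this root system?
A3

Compute the Cartan integers a_ij = 2(alpha_i, alpha_j)/(alpha_j, alpha_j); the resulting 3x3 Cartan matrix is
[[2, 0, -1], [0, 2, -1], [-1, -1, 2]].
All simple roots have the same length, so the diagram is simply laced. The associated Dynkin diagram is a chain of 3 nodes with single edges (A_3), so the type is A_3 (the algebra sl(4)).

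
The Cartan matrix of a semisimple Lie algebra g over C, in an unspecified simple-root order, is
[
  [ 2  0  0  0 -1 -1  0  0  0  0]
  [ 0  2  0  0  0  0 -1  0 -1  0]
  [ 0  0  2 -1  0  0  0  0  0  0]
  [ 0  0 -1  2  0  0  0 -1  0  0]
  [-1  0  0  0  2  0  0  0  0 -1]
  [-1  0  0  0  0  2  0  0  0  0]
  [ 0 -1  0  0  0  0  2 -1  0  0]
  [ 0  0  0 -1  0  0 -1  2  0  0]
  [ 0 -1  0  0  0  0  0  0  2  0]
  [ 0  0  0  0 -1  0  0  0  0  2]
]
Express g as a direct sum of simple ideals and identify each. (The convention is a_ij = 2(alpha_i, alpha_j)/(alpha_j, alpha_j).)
A_4 (sl(5)) + A_6 (sl(7))

The diagram associated to this matrix has two connected components: the simple roots {alpha_1, alpha_5, alpha_6, alpha_10} form a chain of 4 nodes with single edges (A_4), and {alpha_2, alpha_3, alpha_4, alpha_7, alpha_8, alpha_9} form a chain of 6 nodes with single edges (A_6). A semisimple Lie algebra decomposes uniquely as the direct sum of simple ideals, one per connected component of its Dynkin diagram, so g ≅ A_4 ⊕ A_6 (dimension 24 + 48 = 72).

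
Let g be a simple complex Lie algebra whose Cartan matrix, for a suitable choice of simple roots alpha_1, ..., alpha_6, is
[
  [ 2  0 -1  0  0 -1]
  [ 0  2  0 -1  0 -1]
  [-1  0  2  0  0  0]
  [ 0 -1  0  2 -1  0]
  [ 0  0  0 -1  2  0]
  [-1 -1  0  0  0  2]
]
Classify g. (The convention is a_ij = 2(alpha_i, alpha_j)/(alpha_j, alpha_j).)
The matrix has rank 6 with 2's on the diagonal. Reading the off-diagonal entries as Dynkin edges (a single edge where a_ij = a_ji = -1; a double or triple edge where a_ij * a_ji = 2 or 3), the diagram is a chain of 6 nodes with single edges (A_6). One simple-root ordering that puts it in standard form is (alpha_3, alpha_1, alpha_6, alpha_2, alpha_4, alpha_5). So the algebra is type A_6, i.e. sl(7).

A6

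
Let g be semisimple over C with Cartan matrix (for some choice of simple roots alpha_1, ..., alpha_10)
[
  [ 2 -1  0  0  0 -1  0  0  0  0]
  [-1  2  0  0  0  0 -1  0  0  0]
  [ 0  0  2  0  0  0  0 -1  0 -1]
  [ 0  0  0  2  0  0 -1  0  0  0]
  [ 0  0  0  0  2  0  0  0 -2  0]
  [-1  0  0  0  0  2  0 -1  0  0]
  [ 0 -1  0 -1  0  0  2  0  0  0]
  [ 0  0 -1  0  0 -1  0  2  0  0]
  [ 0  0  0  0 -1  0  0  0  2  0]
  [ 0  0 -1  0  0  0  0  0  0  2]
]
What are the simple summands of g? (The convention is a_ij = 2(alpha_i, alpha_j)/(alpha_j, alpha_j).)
type A_8 + type B_2

The diagram associated to this matrix has two connected components: the simple roots {alpha_1, alpha_2, alpha_3, alpha_4, alpha_6, alpha_7, alpha_8, alpha_10} form a chain of 8 nodes with single edges (A_8), and {alpha_5, alpha_9} form a chain of 2 nodes with a double edge at one end; the terminal node there is the unique short simple root (B_2). A semisimple Lie algebra decomposes uniquely as the direct sum of simple ideals, one per connected component of its Dynkin diagram, so g ≅ A_8 ⊕ B_2 (dimension 80 + 10 = 90).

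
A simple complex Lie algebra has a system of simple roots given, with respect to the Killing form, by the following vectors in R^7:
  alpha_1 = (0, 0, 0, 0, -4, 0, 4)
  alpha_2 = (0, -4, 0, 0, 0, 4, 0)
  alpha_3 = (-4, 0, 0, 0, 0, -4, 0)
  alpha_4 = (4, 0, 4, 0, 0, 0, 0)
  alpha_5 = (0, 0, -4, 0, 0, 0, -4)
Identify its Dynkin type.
A_5

Compute the Cartan integers a_ij = 2(alpha_i, alpha_j)/(alpha_j, alpha_j); the resulting 5x5 Cartan matrix is
[[2, 0, 0, 0, -1], [0, 2, -1, 0, 0], [0, -1, 2, -1, 0], [0, 0, -1, 2, -1], [-1, 0, 0, -1, 2]].
All simple roots have the same length, so the diagram is simply laced. The associated Dynkin diagram is a chain of 5 nodes with single edges (A_5), so the type is A_5 (the algebra sl(6)).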